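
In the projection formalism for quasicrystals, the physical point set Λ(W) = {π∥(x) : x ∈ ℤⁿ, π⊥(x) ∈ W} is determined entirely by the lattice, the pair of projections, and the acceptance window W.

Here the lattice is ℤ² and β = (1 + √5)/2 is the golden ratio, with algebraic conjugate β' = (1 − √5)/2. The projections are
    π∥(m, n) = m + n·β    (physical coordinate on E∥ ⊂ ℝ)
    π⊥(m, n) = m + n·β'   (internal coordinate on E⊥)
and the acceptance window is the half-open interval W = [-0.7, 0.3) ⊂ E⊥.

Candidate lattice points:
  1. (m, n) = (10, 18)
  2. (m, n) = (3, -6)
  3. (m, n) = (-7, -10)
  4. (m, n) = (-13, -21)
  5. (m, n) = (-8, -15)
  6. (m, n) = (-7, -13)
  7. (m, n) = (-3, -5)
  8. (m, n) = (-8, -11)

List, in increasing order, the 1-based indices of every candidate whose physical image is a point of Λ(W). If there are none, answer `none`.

4, 7

β' = (1−√5)/2 ≈ -0.618034.
#1 (10,18): internal coord 10 + (18)·β' = -1.124612; -1.124612 ∉ [-0.7, 0.3) → out
#2 (3,-6): internal coord 3 + (-6)·β' = +6.708204; +6.708204 ∉ [-0.7, 0.3) → out
#3 (-7,-10): internal coord -7 + (-10)·β' = -0.819660; -0.819660 ∉ [-0.7, 0.3) → out
#4 (-13,-21): internal coord -13 + (-21)·β' = -0.021286; -0.021286 ∈ [-0.7, 0.3) → IN Λ
#5 (-8,-15): internal coord -8 + (-15)·β' = +1.270510; +1.270510 ∉ [-0.7, 0.3) → out
#6 (-7,-13): internal coord -7 + (-13)·β' = +1.034442; +1.034442 ∉ [-0.7, 0.3) → out
#7 (-3,-5): internal coord -3 + (-5)·β' = +0.090170; +0.090170 ∈ [-0.7, 0.3) → IN Λ
#8 (-8,-11): internal coord -8 + (-11)·β' = -1.201626; -1.201626 ∉ [-0.7, 0.3) → out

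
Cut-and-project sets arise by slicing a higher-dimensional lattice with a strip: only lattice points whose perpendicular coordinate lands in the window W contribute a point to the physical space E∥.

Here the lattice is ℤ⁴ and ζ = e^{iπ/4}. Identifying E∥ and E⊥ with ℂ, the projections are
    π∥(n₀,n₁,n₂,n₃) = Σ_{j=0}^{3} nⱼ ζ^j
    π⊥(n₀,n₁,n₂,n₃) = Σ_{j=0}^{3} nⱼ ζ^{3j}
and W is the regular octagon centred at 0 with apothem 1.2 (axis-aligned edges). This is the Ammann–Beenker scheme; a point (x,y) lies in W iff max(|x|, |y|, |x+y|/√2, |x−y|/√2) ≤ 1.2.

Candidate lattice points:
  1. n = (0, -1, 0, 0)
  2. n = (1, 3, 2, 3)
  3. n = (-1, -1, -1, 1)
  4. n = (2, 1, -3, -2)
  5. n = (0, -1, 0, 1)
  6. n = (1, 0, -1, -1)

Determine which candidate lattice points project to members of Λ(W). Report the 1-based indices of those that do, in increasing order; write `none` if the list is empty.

Internal map: ζ^{3j} for j=0..3 gives (1,0), (−√2/2,√2/2), (0,−1), (√2/2,√2/2).
#1 (0, -1, 0, 0): internal (0.7071, -0.7071); octagon support 1.0000 vs apothem 1.2 → ∈ W
#2 (1, 3, 2, 3): internal (1.0000, 2.2426); octagon support 2.2929 vs apothem 1.2 → ∉ W
#3 (-1, -1, -1, 1): internal (0.4142, 1.0000); octagon support 1.0000 vs apothem 1.2 → ∈ W
#4 (2, 1, -3, -2): internal (-0.1213, 2.2929); octagon support 2.2929 vs apothem 1.2 → ∉ W
#5 (0, -1, 0, 1): internal (1.4142, 0.0000); octagon support 1.4142 vs apothem 1.2 → ∉ W
#6 (1, 0, -1, -1): internal (0.2929, 0.2929); octagon support 0.4142 vs apothem 1.2 → ∈ W

1, 3, 6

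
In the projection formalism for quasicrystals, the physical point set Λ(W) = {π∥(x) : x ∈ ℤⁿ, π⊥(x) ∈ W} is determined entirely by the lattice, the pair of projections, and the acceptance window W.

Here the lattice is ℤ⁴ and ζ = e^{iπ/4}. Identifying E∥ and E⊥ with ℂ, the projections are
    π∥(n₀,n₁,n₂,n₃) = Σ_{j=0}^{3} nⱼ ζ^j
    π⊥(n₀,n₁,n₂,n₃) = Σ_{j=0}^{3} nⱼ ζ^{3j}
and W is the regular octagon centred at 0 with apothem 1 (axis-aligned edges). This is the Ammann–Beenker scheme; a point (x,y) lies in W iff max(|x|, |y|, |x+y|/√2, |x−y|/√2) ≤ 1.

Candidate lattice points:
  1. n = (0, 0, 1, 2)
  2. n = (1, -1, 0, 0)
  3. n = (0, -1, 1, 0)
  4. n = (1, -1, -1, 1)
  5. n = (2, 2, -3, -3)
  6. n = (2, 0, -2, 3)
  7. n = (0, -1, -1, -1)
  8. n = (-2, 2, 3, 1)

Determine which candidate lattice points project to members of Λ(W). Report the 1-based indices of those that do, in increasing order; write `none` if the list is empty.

7

With ζ = e^{iπ/4} the internal vectors are ζ^0,ζ^3,ζ^6,ζ^9.
candidate 1: n = (0, 0, 1, 2) → π⊥ ≈ (+1.41421, +0.41421); max(|x|,|y|,|x±y|/√2) = 1.41421 > 1 ⇒ ∉ W
candidate 2: n = (1, -1, 0, 0) → π⊥ ≈ (+1.70711, -0.70711); max(|x|,|y|,|x±y|/√2) = 1.70711 > 1 ⇒ ∉ W
candidate 3: n = (0, -1, 1, 0) → π⊥ ≈ (+0.70711, -1.70711); max(|x|,|y|,|x±y|/√2) = 1.70711 > 1 ⇒ ∉ W
candidate 4: n = (1, -1, -1, 1) → π⊥ ≈ (+2.41421, +1.00000); max(|x|,|y|,|x±y|/√2) = 2.41421 > 1 ⇒ ∉ W
candidate 5: n = (2, 2, -3, -3) → π⊥ ≈ (-1.53553, +2.29289); max(|x|,|y|,|x±y|/√2) = 2.70711 > 1 ⇒ ∉ W
candidate 6: n = (2, 0, -2, 3) → π⊥ ≈ (+4.12132, +4.12132); max(|x|,|y|,|x±y|/√2) = 5.82843 > 1 ⇒ ∉ W
candidate 7: n = (0, -1, -1, -1) → π⊥ ≈ (+0.00000, -0.41421); max(|x|,|y|,|x±y|/√2) = 0.41421 ≤ 1 ⇒ ∈ W
candidate 8: n = (-2, 2, 3, 1) → π⊥ ≈ (-2.70711, -0.87868); max(|x|,|y|,|x±y|/√2) = 2.70711 > 1 ⇒ ∉ W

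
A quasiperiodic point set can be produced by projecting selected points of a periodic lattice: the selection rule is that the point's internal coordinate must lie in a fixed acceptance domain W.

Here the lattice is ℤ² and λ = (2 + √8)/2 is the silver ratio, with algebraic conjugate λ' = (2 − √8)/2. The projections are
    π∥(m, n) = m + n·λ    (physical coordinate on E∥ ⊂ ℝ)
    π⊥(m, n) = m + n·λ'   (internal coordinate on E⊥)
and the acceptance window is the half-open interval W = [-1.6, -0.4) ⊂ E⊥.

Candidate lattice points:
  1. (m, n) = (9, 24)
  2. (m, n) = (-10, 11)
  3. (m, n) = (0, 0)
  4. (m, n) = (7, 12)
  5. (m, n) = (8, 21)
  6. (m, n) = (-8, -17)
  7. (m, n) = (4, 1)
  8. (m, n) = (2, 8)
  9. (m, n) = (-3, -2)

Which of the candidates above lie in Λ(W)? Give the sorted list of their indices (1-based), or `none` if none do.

λ' = (2−√8)/2 ≈ -0.41421.
candidate 1: (m,n)=(9,24) → π∥ = 9+24·λ ≈ 66.94113, π⊥ = 9+24·λ' ≈ -0.94113 ∈ [-1.6, -0.4) ⇒ IN Λ
candidate 2: (m,n)=(-10,11) → π∥ = -10+11·λ ≈ 16.55635, π⊥ = -10+11·λ' ≈ -14.55635 ∉ [-1.6, -0.4) ⇒ out
candidate 3: (m,n)=(0,0) → π∥ = 0+0·λ ≈ 0.00000, π⊥ = 0+0·λ' ≈ 0.00000 ∉ [-1.6, -0.4) ⇒ out
candidate 4: (m,n)=(7,12) → π∥ = 7+12·λ ≈ 35.97056, π⊥ = 7+12·λ' ≈ 2.02944 ∉ [-1.6, -0.4) ⇒ out
candidate 5: (m,n)=(8,21) → π∥ = 8+21·λ ≈ 58.69848, π⊥ = 8+21·λ' ≈ -0.69848 ∈ [-1.6, -0.4) ⇒ IN Λ
candidate 6: (m,n)=(-8,-17) → π∥ = -8-17·λ ≈ -49.04163, π⊥ = -8-17·λ' ≈ -0.95837 ∈ [-1.6, -0.4) ⇒ IN Λ
candidate 7: (m,n)=(4,1) → π∥ = 4+1·λ ≈ 6.41421, π⊥ = 4+1·λ' ≈ 3.58579 ∉ [-1.6, -0.4) ⇒ out
candidate 8: (m,n)=(2,8) → π∥ = 2+8·λ ≈ 21.31371, π⊥ = 2+8·λ' ≈ -1.31371 ∈ [-1.6, -0.4) ⇒ IN Λ
candidate 9: (m,n)=(-3,-2) → π∥ = -3-2·λ ≈ -7.82843, π⊥ = -3-2·λ' ≈ -2.17157 ∉ [-1.6, -0.4) ⇒ out

1, 5, 6, 8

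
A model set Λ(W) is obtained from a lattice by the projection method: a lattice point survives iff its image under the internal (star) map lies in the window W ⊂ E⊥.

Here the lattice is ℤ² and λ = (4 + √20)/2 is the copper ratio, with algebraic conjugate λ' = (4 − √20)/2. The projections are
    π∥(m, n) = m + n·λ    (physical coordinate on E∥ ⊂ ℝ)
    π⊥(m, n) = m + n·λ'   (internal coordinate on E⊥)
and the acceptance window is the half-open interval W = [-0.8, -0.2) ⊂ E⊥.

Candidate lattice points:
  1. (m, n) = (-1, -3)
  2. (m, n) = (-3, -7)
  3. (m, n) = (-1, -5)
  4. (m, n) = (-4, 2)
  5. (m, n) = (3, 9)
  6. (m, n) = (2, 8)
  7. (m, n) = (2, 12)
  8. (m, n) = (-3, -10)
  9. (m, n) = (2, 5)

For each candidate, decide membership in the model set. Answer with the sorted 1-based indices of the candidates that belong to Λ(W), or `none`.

Compute λ' = (4−√20)/2 = -0.23607, so π⊥(m,n) = m -0.23607·n.
#1 (-1,-3): internal coord -1 + (-3)·λ' = -0.29180; -0.29180 ∈ [-0.8, -0.2) → IN Λ
#2 (-3,-7): internal coord -3 + (-7)·λ' = -1.34752; -1.34752 ∉ [-0.8, -0.2) → out
#3 (-1,-5): internal coord -1 + (-5)·λ' = +0.18034; +0.18034 ∉ [-0.8, -0.2) → out
#4 (-4,2): internal coord -4 + (2)·λ' = -4.47214; -4.47214 ∉ [-0.8, -0.2) → out
#5 (3,9): internal coord 3 + (9)·λ' = +0.87539; +0.87539 ∉ [-0.8, -0.2) → out
#6 (2,8): internal coord 2 + (8)·λ' = +0.11146; +0.11146 ∉ [-0.8, -0.2) → out
#7 (2,12): internal coord 2 + (12)·λ' = -0.83282; -0.83282 ∉ [-0.8, -0.2) → out
#8 (-3,-10): internal coord -3 + (-10)·λ' = -0.63932; -0.63932 ∈ [-0.8, -0.2) → IN Λ
#9 (2,5): internal coord 2 + (5)·λ' = +0.81966; +0.81966 ∉ [-0.8, -0.2) → out

1, 8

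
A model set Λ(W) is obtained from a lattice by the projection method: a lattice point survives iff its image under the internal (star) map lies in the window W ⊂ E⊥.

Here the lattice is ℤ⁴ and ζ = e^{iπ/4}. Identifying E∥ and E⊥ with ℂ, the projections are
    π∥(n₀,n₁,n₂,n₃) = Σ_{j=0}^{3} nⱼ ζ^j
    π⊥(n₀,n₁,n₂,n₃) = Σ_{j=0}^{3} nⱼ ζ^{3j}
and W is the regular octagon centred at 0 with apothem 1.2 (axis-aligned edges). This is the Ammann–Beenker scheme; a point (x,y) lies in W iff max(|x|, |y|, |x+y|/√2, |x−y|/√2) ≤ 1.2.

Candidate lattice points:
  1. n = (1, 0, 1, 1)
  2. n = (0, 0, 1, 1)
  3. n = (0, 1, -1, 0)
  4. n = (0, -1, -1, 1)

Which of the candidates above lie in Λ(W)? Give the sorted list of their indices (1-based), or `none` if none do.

Internal map: ζ^{3j} for j=0..3 gives (1,0), (−√2/2,√2/2), (0,−1), (√2/2,√2/2).
candidate 1: n = (1, 0, 1, 1) → π⊥ ≈ (+1.707107, -0.292893); max(|x|,|y|,|x±y|/√2) = 1.707107 > 1.2 ⇒ ∉ W
candidate 2: n = (0, 0, 1, 1) → π⊥ ≈ (+0.707107, -0.292893); max(|x|,|y|,|x±y|/√2) = 0.707107 ≤ 1.2 ⇒ ∈ W
candidate 3: n = (0, 1, -1, 0) → π⊥ ≈ (-0.707107, +1.707107); max(|x|,|y|,|x±y|/√2) = 1.707107 > 1.2 ⇒ ∉ W
candidate 4: n = (0, -1, -1, 1) → π⊥ ≈ (+1.414214, +1.000000); max(|x|,|y|,|x±y|/√2) = 1.707107 > 1.2 ⇒ ∉ W

2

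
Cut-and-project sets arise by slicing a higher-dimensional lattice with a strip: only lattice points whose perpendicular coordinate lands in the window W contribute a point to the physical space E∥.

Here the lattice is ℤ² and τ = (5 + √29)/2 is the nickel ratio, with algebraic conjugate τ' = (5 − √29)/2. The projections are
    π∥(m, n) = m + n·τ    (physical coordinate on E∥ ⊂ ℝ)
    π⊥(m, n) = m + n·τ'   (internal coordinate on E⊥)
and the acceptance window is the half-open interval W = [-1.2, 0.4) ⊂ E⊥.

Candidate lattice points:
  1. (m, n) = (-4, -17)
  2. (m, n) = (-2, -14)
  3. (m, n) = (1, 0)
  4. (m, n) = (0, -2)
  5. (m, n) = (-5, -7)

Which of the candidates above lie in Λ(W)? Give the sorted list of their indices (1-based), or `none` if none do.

τ' = (5−√29)/2 ≈ -0.19258.
[1] lift (-4,-17): star map gives -0.72610; window check -1.2 ≤ -0.72610 < 0.4 is true → IN Λ
[2] lift (-2,-14): star map gives 0.69615; window check -1.2 ≤ 0.69615 < 0.4 is false → out
[3] lift (1,0): star map gives 1.00000; window check -1.2 ≤ 1.00000 < 0.4 is false → out
[4] lift (0,-2): star map gives 0.38516; window check -1.2 ≤ 0.38516 < 0.4 is true → IN Λ
[5] lift (-5,-7): star map gives -3.65192; window check -1.2 ≤ -3.65192 < 0.4 is false → out

1, 4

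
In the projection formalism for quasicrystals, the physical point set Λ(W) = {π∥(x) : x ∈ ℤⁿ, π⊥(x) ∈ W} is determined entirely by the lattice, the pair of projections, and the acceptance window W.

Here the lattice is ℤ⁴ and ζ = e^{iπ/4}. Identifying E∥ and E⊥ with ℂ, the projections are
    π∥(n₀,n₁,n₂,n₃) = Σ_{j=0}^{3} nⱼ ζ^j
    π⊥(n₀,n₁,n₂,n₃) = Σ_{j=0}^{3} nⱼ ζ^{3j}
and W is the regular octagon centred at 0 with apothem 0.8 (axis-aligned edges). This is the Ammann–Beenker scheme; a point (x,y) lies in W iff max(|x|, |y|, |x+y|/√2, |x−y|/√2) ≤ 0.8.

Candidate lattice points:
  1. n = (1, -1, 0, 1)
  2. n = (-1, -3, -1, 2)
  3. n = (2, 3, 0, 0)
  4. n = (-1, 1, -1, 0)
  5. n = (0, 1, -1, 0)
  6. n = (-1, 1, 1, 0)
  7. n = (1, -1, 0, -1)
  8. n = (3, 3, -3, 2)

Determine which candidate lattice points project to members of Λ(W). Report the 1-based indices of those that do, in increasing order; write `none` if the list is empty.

none

With ζ = e^{iπ/4} the internal vectors are ζ^0,ζ^3,ζ^6,ζ^9.
#1 (1, -1, 0, 1): internal (2.41421, 0.00000); octagon support 2.41421 vs apothem 0.8 → ∉ W
#2 (-1, -3, -1, 2): internal (2.53553, 0.29289); octagon support 2.53553 vs apothem 0.8 → ∉ W
#3 (2, 3, 0, 0): internal (-0.12132, 2.12132); octagon support 2.12132 vs apothem 0.8 → ∉ W
#4 (-1, 1, -1, 0): internal (-1.70711, 1.70711); octagon support 2.41421 vs apothem 0.8 → ∉ W
#5 (0, 1, -1, 0): internal (-0.70711, 1.70711); octagon support 1.70711 vs apothem 0.8 → ∉ W
#6 (-1, 1, 1, 0): internal (-1.70711, -0.29289); octagon support 1.70711 vs apothem 0.8 → ∉ W
#7 (1, -1, 0, -1): internal (1.00000, -1.41421); octagon support 1.70711 vs apothem 0.8 → ∉ W
#8 (3, 3, -3, 2): internal (2.29289, 6.53553); octagon support 6.53553 vs apothem 0.8 → ∉ W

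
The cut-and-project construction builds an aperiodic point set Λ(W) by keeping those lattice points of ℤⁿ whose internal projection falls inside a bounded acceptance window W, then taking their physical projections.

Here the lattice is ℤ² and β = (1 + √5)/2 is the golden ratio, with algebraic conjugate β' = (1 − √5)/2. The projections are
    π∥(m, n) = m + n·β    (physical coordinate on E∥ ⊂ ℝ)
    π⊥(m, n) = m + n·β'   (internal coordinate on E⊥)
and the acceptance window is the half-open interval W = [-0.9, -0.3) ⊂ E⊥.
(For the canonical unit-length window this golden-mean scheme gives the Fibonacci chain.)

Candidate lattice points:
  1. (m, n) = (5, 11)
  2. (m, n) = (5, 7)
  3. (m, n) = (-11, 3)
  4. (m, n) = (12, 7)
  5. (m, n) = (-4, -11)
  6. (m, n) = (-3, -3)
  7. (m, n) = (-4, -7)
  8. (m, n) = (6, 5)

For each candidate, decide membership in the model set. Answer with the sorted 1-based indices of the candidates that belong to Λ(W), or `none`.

none

β' = (1−√5)/2 ≈ -0.61803.
candidate 1: (m,n)=(5,11) → π∥ = 5+11·β ≈ 22.79837, π⊥ = 5+11·β' ≈ -1.79837 ∉ [-0.9, -0.3) ⇒ out
candidate 2: (m,n)=(5,7) → π∥ = 5+7·β ≈ 16.32624, π⊥ = 5+7·β' ≈ 0.67376 ∉ [-0.9, -0.3) ⇒ out
candidate 3: (m,n)=(-11,3) → π∥ = -11+3·β ≈ -6.14590, π⊥ = -11+3·β' ≈ -12.85410 ∉ [-0.9, -0.3) ⇒ out
candidate 4: (m,n)=(12,7) → π∥ = 12+7·β ≈ 23.32624, π⊥ = 12+7·β' ≈ 7.67376 ∉ [-0.9, -0.3) ⇒ out
candidate 5: (m,n)=(-4,-11) → π∥ = -4-11·β ≈ -21.79837, π⊥ = -4-11·β' ≈ 2.79837 ∉ [-0.9, -0.3) ⇒ out
candidate 6: (m,n)=(-3,-3) → π∥ = -3-3·β ≈ -7.85410, π⊥ = -3-3·β' ≈ -1.14590 ∉ [-0.9, -0.3) ⇒ out
candidate 7: (m,n)=(-4,-7) → π∥ = -4-7·β ≈ -15.32624, π⊥ = -4-7·β' ≈ 0.32624 ∉ [-0.9, -0.3) ⇒ out
candidate 8: (m,n)=(6,5) → π∥ = 6+5·β ≈ 14.09017, π⊥ = 6+5·β' ≈ 2.90983 ∉ [-0.9, -0.3) ⇒ out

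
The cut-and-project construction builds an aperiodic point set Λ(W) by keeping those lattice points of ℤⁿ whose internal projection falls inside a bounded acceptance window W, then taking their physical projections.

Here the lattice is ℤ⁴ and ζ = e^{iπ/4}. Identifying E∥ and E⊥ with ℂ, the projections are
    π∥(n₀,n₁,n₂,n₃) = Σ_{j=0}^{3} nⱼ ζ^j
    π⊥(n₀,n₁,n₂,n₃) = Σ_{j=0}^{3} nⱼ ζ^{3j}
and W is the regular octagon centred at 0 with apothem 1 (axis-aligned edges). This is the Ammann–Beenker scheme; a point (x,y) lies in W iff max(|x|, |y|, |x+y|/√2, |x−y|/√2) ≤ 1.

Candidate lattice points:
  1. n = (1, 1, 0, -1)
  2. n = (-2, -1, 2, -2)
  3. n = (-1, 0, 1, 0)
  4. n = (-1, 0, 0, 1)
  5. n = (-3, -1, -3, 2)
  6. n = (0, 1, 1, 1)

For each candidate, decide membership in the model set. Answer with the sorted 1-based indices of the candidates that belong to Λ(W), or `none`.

π⊥(n) = n₀ + n₁ζ³ + n₂ζ⁶ + n₃ζ⁹ where ζ = e^{iπ/4}.
#1 (1, 1, 0, -1): internal (-0.4142, 0.0000); octagon support 0.4142 vs apothem 1 → ∈ W
#2 (-2, -1, 2, -2): internal (-2.7071, -4.1213); octagon support 4.8284 vs apothem 1 → ∉ W
#3 (-1, 0, 1, 0): internal (-1.0000, -1.0000); octagon support 1.4142 vs apothem 1 → ∉ W
#4 (-1, 0, 0, 1): internal (-0.2929, 0.7071); octagon support 0.7071 vs apothem 1 → ∈ W
#5 (-3, -1, -3, 2): internal (-0.8787, 3.7071); octagon support 3.7071 vs apothem 1 → ∉ W
#6 (0, 1, 1, 1): internal (0.0000, 0.4142); octagon support 0.4142 vs apothem 1 → ∈ W

1, 4, 6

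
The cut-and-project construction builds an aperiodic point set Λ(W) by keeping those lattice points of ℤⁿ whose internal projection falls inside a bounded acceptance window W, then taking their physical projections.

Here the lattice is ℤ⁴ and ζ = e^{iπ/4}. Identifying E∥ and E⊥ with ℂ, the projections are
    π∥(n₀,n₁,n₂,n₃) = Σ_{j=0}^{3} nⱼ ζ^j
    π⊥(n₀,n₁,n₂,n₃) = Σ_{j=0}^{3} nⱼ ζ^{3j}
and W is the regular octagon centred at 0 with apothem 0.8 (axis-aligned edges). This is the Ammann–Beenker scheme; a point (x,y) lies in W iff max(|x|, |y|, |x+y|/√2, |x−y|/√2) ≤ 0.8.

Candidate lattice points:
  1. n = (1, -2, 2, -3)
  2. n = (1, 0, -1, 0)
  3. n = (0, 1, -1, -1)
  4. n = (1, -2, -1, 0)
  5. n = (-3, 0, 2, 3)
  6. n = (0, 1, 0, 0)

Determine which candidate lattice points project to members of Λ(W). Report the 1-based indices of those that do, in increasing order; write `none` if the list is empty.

none

Internal map: ζ^{3j} for j=0..3 gives (1,0), (−√2/2,√2/2), (0,−1), (√2/2,√2/2).
#1 (1, -2, 2, -3): internal (0.292893, -5.535534); octagon support 5.535534 vs apothem 0.8 → ∉ W
#2 (1, 0, -1, 0): internal (1.000000, 1.000000); octagon support 1.414214 vs apothem 0.8 → ∉ W
#3 (0, 1, -1, -1): internal (-1.414214, 1.000000); octagon support 1.707107 vs apothem 0.8 → ∉ W
#4 (1, -2, -1, 0): internal (2.414214, -0.414214); octagon support 2.414214 vs apothem 0.8 → ∉ W
#5 (-3, 0, 2, 3): internal (-0.878680, 0.121320); octagon support 0.878680 vs apothem 0.8 → ∉ W
#6 (0, 1, 0, 0): internal (-0.707107, 0.707107); octagon support 1.000000 vs apothem 0.8 → ∉ W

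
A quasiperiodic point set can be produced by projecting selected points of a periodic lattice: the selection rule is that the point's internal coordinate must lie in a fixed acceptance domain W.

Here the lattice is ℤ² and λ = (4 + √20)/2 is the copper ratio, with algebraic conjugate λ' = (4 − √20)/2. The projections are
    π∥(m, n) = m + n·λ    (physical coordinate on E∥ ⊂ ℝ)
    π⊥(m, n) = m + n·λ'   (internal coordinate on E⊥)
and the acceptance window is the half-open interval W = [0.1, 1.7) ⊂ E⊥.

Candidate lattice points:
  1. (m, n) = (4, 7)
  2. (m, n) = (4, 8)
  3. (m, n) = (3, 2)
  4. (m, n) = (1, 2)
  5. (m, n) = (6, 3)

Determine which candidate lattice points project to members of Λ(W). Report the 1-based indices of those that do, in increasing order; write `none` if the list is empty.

λ' = (4−√20)/2 ≈ -0.23607.
candidate 1: (m,n)=(4,7) → π∥ = 4+7·λ ≈ 33.65248, π⊥ = 4+7·λ' ≈ 2.34752 ∉ [0.1, 1.7) ⇒ out
candidate 2: (m,n)=(4,8) → π∥ = 4+8·λ ≈ 37.88854, π⊥ = 4+8·λ' ≈ 2.11146 ∉ [0.1, 1.7) ⇒ out
candidate 3: (m,n)=(3,2) → π∥ = 3+2·λ ≈ 11.47214, π⊥ = 3+2·λ' ≈ 2.52786 ∉ [0.1, 1.7) ⇒ out
candidate 4: (m,n)=(1,2) → π∥ = 1+2·λ ≈ 9.47214, π⊥ = 1+2·λ' ≈ 0.52786 ∈ [0.1, 1.7) ⇒ IN Λ
candidate 5: (m,n)=(6,3) → π∥ = 6+3·λ ≈ 18.70820, π⊥ = 6+3·λ' ≈ 5.29180 ∉ [0.1, 1.7) ⇒ out

4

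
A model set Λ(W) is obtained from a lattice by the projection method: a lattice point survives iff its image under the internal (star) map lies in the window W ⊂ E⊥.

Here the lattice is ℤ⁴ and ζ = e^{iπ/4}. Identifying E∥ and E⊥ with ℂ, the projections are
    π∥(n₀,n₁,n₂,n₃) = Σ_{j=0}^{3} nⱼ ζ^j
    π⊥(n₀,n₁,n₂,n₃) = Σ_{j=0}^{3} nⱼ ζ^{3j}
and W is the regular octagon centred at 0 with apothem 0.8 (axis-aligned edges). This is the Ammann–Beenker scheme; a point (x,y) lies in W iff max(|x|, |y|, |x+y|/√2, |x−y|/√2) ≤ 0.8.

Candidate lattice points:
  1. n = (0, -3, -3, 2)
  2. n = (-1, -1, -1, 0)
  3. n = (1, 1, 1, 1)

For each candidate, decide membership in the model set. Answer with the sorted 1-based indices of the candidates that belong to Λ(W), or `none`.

π⊥(n) = n₀ + n₁ζ³ + n₂ζ⁶ + n₃ζ⁹ where ζ = e^{iπ/4}.
candidate 1: n = (0, -3, -3, 2) → π⊥ ≈ (+3.5355, +2.2929); max(|x|,|y|,|x±y|/√2) = 4.1213 > 0.8 ⇒ ∉ W
candidate 2: n = (-1, -1, -1, 0) → π⊥ ≈ (-0.2929, +0.2929); max(|x|,|y|,|x±y|/√2) = 0.4142 ≤ 0.8 ⇒ ∈ W
candidate 3: n = (1, 1, 1, 1) → π⊥ ≈ (+1.0000, +0.4142); max(|x|,|y|,|x±y|/√2) = 1.0000 > 0.8 ⇒ ∉ W

2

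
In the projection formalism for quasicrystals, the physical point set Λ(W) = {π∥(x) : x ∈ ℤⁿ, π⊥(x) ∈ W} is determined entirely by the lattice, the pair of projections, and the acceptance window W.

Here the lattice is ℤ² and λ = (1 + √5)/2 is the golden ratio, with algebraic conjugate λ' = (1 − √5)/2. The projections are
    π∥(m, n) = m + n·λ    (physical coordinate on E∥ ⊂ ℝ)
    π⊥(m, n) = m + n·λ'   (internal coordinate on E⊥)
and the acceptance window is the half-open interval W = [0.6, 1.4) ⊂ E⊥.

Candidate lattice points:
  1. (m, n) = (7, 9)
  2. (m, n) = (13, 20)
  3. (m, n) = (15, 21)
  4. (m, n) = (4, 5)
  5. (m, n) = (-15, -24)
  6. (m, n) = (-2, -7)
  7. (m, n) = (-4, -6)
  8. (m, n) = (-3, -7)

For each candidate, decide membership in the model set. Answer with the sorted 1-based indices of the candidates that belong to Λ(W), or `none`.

Compute λ' = (1−√5)/2 = -0.61803, so π⊥(m,n) = m -0.61803·n.
#1 (7,9): internal coord 7 + (9)·λ' = +1.43769; +1.43769 ∉ [0.6, 1.4) → out
#2 (13,20): internal coord 13 + (20)·λ' = +0.63932; +0.63932 ∈ [0.6, 1.4) → IN Λ
#3 (15,21): internal coord 15 + (21)·λ' = +2.02129; +2.02129 ∉ [0.6, 1.4) → out
#4 (4,5): internal coord 4 + (5)·λ' = +0.90983; +0.90983 ∈ [0.6, 1.4) → IN Λ
#5 (-15,-24): internal coord -15 + (-24)·λ' = -0.16718; -0.16718 ∉ [0.6, 1.4) → out
#6 (-2,-7): internal coord -2 + (-7)·λ' = +2.32624; +2.32624 ∉ [0.6, 1.4) → out
#7 (-4,-6): internal coord -4 + (-6)·λ' = -0.29180; -0.29180 ∉ [0.6, 1.4) → out
#8 (-3,-7): internal coord -3 + (-7)·λ' = +1.32624; +1.32624 ∈ [0.6, 1.4) → IN Λ

2, 4, 8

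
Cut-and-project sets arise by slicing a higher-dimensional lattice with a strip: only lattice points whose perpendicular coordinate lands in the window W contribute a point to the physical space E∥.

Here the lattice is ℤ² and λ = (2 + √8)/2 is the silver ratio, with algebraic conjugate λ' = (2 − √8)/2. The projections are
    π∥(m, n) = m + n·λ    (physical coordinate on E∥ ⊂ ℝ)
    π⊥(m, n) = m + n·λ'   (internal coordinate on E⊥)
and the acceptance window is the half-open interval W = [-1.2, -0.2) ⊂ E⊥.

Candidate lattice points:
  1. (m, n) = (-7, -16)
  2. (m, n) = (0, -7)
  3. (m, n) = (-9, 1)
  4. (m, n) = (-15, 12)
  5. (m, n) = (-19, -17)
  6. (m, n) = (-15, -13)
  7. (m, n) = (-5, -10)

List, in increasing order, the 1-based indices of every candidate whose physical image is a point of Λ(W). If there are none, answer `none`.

1, 7

λ' = (2−√8)/2 ≈ -0.4142.
[1] lift (-7,-16): star map gives -0.3726; window check -1.2 ≤ -0.3726 < -0.2 is true → IN Λ
[2] lift (0,-7): star map gives 2.8995; window check -1.2 ≤ 2.8995 < -0.2 is false → out
[3] lift (-9,1): star map gives -9.4142; window check -1.2 ≤ -9.4142 < -0.2 is false → out
[4] lift (-15,12): star map gives -19.9706; window check -1.2 ≤ -19.9706 < -0.2 is false → out
[5] lift (-19,-17): star map gives -11.9584; window check -1.2 ≤ -11.9584 < -0.2 is false → out
[6] lift (-15,-13): star map gives -9.6152; window check -1.2 ≤ -9.6152 < -0.2 is false → out
[7] lift (-5,-10): star map gives -0.8579; window check -1.2 ≤ -0.8579 < -0.2 is true → IN Λ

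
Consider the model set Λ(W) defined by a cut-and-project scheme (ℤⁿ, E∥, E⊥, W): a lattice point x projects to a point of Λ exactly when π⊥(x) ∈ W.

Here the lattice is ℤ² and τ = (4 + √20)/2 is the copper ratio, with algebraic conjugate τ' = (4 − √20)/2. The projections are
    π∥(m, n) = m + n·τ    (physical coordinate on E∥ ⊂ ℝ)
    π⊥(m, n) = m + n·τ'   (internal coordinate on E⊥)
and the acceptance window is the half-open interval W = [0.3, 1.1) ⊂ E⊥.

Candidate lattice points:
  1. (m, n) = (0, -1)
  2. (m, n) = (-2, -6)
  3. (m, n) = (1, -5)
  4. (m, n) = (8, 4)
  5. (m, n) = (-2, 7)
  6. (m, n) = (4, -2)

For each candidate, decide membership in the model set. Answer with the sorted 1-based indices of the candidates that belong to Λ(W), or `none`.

Compute τ' = (4−√20)/2 = -0.236068, so π⊥(m,n) = m -0.236068·n.
#1 (0,-1): internal coord 0 + (-1)·τ' = +0.236068; +0.236068 ∉ [0.3, 1.1) → out
#2 (-2,-6): internal coord -2 + (-6)·τ' = -0.583592; -0.583592 ∉ [0.3, 1.1) → out
#3 (1,-5): internal coord 1 + (-5)·τ' = +2.180340; +2.180340 ∉ [0.3, 1.1) → out
#4 (8,4): internal coord 8 + (4)·τ' = +7.055728; +7.055728 ∉ [0.3, 1.1) → out
#5 (-2,7): internal coord -2 + (7)·τ' = -3.652476; -3.652476 ∉ [0.3, 1.1) → out
#6 (4,-2): internal coord 4 + (-2)·τ' = +4.472136; +4.472136 ∉ [0.3, 1.1) → out

none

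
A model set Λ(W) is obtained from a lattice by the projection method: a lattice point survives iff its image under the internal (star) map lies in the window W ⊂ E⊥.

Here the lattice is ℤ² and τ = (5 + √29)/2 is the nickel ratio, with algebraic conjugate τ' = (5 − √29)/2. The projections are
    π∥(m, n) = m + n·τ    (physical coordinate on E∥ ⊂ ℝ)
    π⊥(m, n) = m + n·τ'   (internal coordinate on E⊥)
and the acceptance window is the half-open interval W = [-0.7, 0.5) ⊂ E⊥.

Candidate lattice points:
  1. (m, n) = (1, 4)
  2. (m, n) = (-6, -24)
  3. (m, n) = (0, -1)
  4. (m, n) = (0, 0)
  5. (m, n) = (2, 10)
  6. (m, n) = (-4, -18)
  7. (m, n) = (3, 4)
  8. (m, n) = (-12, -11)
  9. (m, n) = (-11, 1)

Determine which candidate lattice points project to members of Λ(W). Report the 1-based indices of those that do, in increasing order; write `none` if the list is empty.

Compute τ' = (5−√29)/2 = -0.1926, so π⊥(m,n) = m -0.1926·n.
candidate 1: (m,n)=(1,4) → π∥ = 1+4·τ ≈ 21.7703, π⊥ = 1+4·τ' ≈ 0.2297 ∈ [-0.7, 0.5) ⇒ IN Λ
candidate 2: (m,n)=(-6,-24) → π∥ = -6-24·τ ≈ -130.6220, π⊥ = -6-24·τ' ≈ -1.3780 ∉ [-0.7, 0.5) ⇒ out
candidate 3: (m,n)=(0,-1) → π∥ = 0-1·τ ≈ -5.1926, π⊥ = 0-1·τ' ≈ 0.1926 ∈ [-0.7, 0.5) ⇒ IN Λ
candidate 4: (m,n)=(0,0) → π∥ = 0+0·τ ≈ 0.0000, π⊥ = 0+0·τ' ≈ 0.0000 ∈ [-0.7, 0.5) ⇒ IN Λ
candidate 5: (m,n)=(2,10) → π∥ = 2+10·τ ≈ 53.9258, π⊥ = 2+10·τ' ≈ 0.0742 ∈ [-0.7, 0.5) ⇒ IN Λ
candidate 6: (m,n)=(-4,-18) → π∥ = -4-18·τ ≈ -97.4665, π⊥ = -4-18·τ' ≈ -0.5335 ∈ [-0.7, 0.5) ⇒ IN Λ
candidate 7: (m,n)=(3,4) → π∥ = 3+4·τ ≈ 23.7703, π⊥ = 3+4·τ' ≈ 2.2297 ∉ [-0.7, 0.5) ⇒ out
candidate 8: (m,n)=(-12,-11) → π∥ = -12-11·τ ≈ -69.1184, π⊥ = -12-11·τ' ≈ -9.8816 ∉ [-0.7, 0.5) ⇒ out
candidate 9: (m,n)=(-11,1) → π∥ = -11+1·τ ≈ -5.8074, π⊥ = -11+1·τ' ≈ -11.1926 ∉ [-0.7, 0.5) ⇒ out

1, 3, 4, 5, 6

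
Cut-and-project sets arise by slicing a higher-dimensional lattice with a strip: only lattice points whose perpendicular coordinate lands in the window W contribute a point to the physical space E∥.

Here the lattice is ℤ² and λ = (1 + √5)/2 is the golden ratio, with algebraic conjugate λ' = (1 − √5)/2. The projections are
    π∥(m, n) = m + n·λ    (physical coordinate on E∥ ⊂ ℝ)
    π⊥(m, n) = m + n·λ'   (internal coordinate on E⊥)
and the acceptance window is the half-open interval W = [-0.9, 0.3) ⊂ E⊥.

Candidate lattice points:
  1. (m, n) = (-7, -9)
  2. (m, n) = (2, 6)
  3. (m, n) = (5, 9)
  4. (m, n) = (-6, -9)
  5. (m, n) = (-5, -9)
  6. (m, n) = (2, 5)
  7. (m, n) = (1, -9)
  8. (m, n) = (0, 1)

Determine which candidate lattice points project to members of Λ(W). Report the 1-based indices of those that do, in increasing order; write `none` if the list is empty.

Numerically λ ≈ 1.6180 and λ' = −1/λ ≈ -0.6180.
[1] lift (-7,-9): star map gives -1.4377; window check -0.9 ≤ -1.4377 < 0.3 is false → out
[2] lift (2,6): star map gives -1.7082; window check -0.9 ≤ -1.7082 < 0.3 is false → out
[3] lift (5,9): star map gives -0.5623; window check -0.9 ≤ -0.5623 < 0.3 is true → IN Λ
[4] lift (-6,-9): star map gives -0.4377; window check -0.9 ≤ -0.4377 < 0.3 is true → IN Λ
[5] lift (-5,-9): star map gives 0.5623; window check -0.9 ≤ 0.5623 < 0.3 is false → out
[6] lift (2,5): star map gives -1.0902; window check -0.9 ≤ -1.0902 < 0.3 is false → out
[7] lift (1,-9): star map gives 6.5623; window check -0.9 ≤ 6.5623 < 0.3 is false → out
[8] lift (0,1): star map gives -0.6180; window check -0.9 ≤ -0.6180 < 0.3 is true → IN Λ

3, 4, 8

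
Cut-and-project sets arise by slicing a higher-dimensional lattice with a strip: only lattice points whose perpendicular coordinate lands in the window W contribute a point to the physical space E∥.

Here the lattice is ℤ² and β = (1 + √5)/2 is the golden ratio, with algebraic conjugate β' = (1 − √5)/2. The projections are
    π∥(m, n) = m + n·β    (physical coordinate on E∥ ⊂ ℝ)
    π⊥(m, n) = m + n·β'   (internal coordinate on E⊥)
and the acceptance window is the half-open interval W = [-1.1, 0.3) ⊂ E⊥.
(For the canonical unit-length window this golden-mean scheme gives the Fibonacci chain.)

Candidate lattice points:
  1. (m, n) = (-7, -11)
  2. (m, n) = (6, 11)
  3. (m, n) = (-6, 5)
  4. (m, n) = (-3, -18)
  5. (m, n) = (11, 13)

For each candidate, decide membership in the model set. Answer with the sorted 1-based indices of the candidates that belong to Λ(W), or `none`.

1, 2

Numerically β ≈ 1.618034 and β' = −1/β ≈ -0.618034.
candidate 1: (m,n)=(-7,-11) → π∥ = -7-11·β ≈ -24.798374, π⊥ = -7-11·β' ≈ -0.201626 ∈ [-1.1, 0.3) ⇒ IN Λ
candidate 2: (m,n)=(6,11) → π∥ = 6+11·β ≈ 23.798374, π⊥ = 6+11·β' ≈ -0.798374 ∈ [-1.1, 0.3) ⇒ IN Λ
candidate 3: (m,n)=(-6,5) → π∥ = -6+5·β ≈ 2.090170, π⊥ = -6+5·β' ≈ -9.090170 ∉ [-1.1, 0.3) ⇒ out
candidate 4: (m,n)=(-3,-18) → π∥ = -3-18·β ≈ -32.124612, π⊥ = -3-18·β' ≈ 8.124612 ∉ [-1.1, 0.3) ⇒ out
candidate 5: (m,n)=(11,13) → π∥ = 11+13·β ≈ 32.034442, π⊥ = 11+13·β' ≈ 2.965558 ∉ [-1.1, 0.3) ⇒ out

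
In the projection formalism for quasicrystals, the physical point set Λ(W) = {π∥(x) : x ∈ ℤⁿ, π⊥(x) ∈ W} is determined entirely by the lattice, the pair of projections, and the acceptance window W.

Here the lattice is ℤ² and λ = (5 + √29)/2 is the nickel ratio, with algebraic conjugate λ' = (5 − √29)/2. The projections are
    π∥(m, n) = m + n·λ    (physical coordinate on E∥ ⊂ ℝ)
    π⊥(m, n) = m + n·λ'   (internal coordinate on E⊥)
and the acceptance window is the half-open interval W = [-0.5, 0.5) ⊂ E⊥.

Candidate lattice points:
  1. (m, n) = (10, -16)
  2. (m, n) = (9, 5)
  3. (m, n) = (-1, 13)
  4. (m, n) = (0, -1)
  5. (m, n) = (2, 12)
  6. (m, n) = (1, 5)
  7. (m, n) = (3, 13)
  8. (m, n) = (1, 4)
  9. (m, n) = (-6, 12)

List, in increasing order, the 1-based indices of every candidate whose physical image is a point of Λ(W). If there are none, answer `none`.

4, 5, 6, 7, 8

Compute λ' = (5−√29)/2 = -0.192582, so π⊥(m,n) = m -0.192582·n.
candidate 1: (m,n)=(10,-16) → π∥ = 10-16·λ ≈ -73.081318, π⊥ = 10-16·λ' ≈ 13.081318 ∉ [-0.5, 0.5) ⇒ out
candidate 2: (m,n)=(9,5) → π∥ = 9+5·λ ≈ 34.962912, π⊥ = 9+5·λ' ≈ 8.037088 ∉ [-0.5, 0.5) ⇒ out
candidate 3: (m,n)=(-1,13) → π∥ = -1+13·λ ≈ 66.503571, π⊥ = -1+13·λ' ≈ -3.503571 ∉ [-0.5, 0.5) ⇒ out
candidate 4: (m,n)=(0,-1) → π∥ = 0-1·λ ≈ -5.192582, π⊥ = 0-1·λ' ≈ 0.192582 ∈ [-0.5, 0.5) ⇒ IN Λ
candidate 5: (m,n)=(2,12) → π∥ = 2+12·λ ≈ 64.310989, π⊥ = 2+12·λ' ≈ -0.310989 ∈ [-0.5, 0.5) ⇒ IN Λ
candidate 6: (m,n)=(1,5) → π∥ = 1+5·λ ≈ 26.962912, π⊥ = 1+5·λ' ≈ 0.037088 ∈ [-0.5, 0.5) ⇒ IN Λ
candidate 7: (m,n)=(3,13) → π∥ = 3+13·λ ≈ 70.503571, π⊥ = 3+13·λ' ≈ 0.496429 ∈ [-0.5, 0.5) ⇒ IN Λ
candidate 8: (m,n)=(1,4) → π∥ = 1+4·λ ≈ 21.770330, π⊥ = 1+4·λ' ≈ 0.229670 ∈ [-0.5, 0.5) ⇒ IN Λ
candidate 9: (m,n)=(-6,12) → π∥ = -6+12·λ ≈ 56.310989, π⊥ = -6+12·λ' ≈ -8.310989 ∉ [-0.5, 0.5) ⇒ out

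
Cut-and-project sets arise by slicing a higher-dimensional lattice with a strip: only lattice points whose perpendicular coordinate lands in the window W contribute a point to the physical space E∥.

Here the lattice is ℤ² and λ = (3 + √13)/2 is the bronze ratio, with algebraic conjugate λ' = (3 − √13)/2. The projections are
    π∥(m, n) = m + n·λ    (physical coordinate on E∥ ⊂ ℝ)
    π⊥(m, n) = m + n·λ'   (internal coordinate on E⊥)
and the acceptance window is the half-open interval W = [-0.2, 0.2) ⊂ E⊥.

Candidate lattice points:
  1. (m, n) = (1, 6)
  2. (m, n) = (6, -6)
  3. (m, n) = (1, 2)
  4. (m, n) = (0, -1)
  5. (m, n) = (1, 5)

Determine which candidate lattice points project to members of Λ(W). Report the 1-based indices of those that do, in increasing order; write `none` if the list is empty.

none

Compute λ' = (3−√13)/2 = -0.30278, so π⊥(m,n) = m -0.30278·n.
[1] lift (1,6): star map gives -0.81665; window check -0.2 ≤ -0.81665 < 0.2 is false → out
[2] lift (6,-6): star map gives 7.81665; window check -0.2 ≤ 7.81665 < 0.2 is false → out
[3] lift (1,2): star map gives 0.39445; window check -0.2 ≤ 0.39445 < 0.2 is false → out
[4] lift (0,-1): star map gives 0.30278; window check -0.2 ≤ 0.30278 < 0.2 is false → out
[5] lift (1,5): star map gives -0.51388; window check -0.2 ≤ -0.51388 < 0.2 is false → out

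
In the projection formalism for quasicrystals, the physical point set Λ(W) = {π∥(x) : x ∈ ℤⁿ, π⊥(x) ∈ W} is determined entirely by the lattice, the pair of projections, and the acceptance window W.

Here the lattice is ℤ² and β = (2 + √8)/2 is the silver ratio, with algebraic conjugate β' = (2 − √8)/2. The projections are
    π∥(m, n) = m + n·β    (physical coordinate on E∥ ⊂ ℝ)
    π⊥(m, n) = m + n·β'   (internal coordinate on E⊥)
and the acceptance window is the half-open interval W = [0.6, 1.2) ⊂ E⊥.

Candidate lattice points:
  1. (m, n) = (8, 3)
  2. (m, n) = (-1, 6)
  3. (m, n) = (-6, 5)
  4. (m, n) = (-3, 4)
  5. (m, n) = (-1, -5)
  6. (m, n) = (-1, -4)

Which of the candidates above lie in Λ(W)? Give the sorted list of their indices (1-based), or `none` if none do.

β' = (2−√8)/2 ≈ -0.414214.
[1] lift (8,3): star map gives 6.757359; window check 0.6 ≤ 6.757359 < 1.2 is false → out
[2] lift (-1,6): star map gives -3.485281; window check 0.6 ≤ -3.485281 < 1.2 is false → out
[3] lift (-6,5): star map gives -8.071068; window check 0.6 ≤ -8.071068 < 1.2 is false → out
[4] lift (-3,4): star map gives -4.656854; window check 0.6 ≤ -4.656854 < 1.2 is false → out
[5] lift (-1,-5): star map gives 1.071068; window check 0.6 ≤ 1.071068 < 1.2 is true → IN Λ
[6] lift (-1,-4): star map gives 0.656854; window check 0.6 ≤ 0.656854 < 1.2 is true → IN Λ

5, 6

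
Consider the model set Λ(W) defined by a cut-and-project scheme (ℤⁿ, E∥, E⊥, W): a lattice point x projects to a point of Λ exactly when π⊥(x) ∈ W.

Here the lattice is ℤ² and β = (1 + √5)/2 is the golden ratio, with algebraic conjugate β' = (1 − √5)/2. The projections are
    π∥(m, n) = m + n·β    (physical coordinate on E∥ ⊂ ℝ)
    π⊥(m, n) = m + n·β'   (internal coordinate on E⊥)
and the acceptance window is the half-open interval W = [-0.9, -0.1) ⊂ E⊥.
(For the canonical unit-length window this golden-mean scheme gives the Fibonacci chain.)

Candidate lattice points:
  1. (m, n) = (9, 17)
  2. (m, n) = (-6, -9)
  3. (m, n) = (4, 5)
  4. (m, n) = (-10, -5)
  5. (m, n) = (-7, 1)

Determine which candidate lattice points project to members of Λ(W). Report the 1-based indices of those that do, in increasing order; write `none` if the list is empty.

2

Numerically β ≈ 1.618034 and β' = −1/β ≈ -0.618034.
#1 (9,17): internal coord 9 + (17)·β' = -1.506578; -1.506578 ∉ [-0.9, -0.1) → out
#2 (-6,-9): internal coord -6 + (-9)·β' = -0.437694; -0.437694 ∈ [-0.9, -0.1) → IN Λ
#3 (4,5): internal coord 4 + (5)·β' = +0.909830; +0.909830 ∉ [-0.9, -0.1) → out
#4 (-10,-5): internal coord -10 + (-5)·β' = -6.909830; -6.909830 ∉ [-0.9, -0.1) → out
#5 (-7,1): internal coord -7 + (1)·β' = -7.618034; -7.618034 ∉ [-0.9, -0.1) → out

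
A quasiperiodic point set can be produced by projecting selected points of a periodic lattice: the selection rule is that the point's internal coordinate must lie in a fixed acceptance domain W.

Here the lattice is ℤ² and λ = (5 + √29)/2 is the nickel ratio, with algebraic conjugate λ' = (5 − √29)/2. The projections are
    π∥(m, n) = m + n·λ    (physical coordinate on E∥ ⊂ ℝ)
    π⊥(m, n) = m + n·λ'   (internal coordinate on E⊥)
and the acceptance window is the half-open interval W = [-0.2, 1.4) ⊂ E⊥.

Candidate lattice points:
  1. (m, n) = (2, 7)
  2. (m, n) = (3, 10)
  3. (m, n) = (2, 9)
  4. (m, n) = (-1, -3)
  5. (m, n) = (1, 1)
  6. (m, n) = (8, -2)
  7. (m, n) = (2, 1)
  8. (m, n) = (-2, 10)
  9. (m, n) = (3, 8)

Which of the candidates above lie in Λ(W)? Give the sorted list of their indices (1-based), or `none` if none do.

1, 2, 3, 5

Numerically λ ≈ 5.1926 and λ' = −1/λ ≈ -0.1926.
candidate 1: (m,n)=(2,7) → π∥ = 2+7·λ ≈ 38.3481, π⊥ = 2+7·λ' ≈ 0.6519 ∈ [-0.2, 1.4) ⇒ IN Λ
candidate 2: (m,n)=(3,10) → π∥ = 3+10·λ ≈ 54.9258, π⊥ = 3+10·λ' ≈ 1.0742 ∈ [-0.2, 1.4) ⇒ IN Λ
candidate 3: (m,n)=(2,9) → π∥ = 2+9·λ ≈ 48.7332, π⊥ = 2+9·λ' ≈ 0.2668 ∈ [-0.2, 1.4) ⇒ IN Λ
candidate 4: (m,n)=(-1,-3) → π∥ = -1-3·λ ≈ -16.5777, π⊥ = -1-3·λ' ≈ -0.4223 ∉ [-0.2, 1.4) ⇒ out
candidate 5: (m,n)=(1,1) → π∥ = 1+1·λ ≈ 6.1926, π⊥ = 1+1·λ' ≈ 0.8074 ∈ [-0.2, 1.4) ⇒ IN Λ
candidate 6: (m,n)=(8,-2) → π∥ = 8-2·λ ≈ -2.3852, π⊥ = 8-2·λ' ≈ 8.3852 ∉ [-0.2, 1.4) ⇒ out
candidate 7: (m,n)=(2,1) → π∥ = 2+1·λ ≈ 7.1926, π⊥ = 2+1·λ' ≈ 1.8074 ∉ [-0.2, 1.4) ⇒ out
candidate 8: (m,n)=(-2,10) → π∥ = -2+10·λ ≈ 49.9258, π⊥ = -2+10·λ' ≈ -3.9258 ∉ [-0.2, 1.4) ⇒ out
candidate 9: (m,n)=(3,8) → π∥ = 3+8·λ ≈ 44.5407, π⊥ = 3+8·λ' ≈ 1.4593 ∉ [-0.2, 1.4) ⇒ out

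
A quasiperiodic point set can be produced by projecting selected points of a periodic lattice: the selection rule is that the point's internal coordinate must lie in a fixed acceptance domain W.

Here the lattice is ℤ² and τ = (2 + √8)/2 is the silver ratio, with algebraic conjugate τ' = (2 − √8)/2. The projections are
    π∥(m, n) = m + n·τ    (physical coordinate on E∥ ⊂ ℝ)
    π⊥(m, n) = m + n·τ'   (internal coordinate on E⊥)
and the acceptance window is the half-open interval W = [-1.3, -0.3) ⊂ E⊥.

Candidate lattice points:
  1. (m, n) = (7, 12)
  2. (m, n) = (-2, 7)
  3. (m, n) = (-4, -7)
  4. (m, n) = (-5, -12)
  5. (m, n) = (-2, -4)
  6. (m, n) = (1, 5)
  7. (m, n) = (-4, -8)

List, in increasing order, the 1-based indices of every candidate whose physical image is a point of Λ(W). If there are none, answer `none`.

3, 5, 6, 7

Compute τ' = (2−√8)/2 = -0.41421, so π⊥(m,n) = m -0.41421·n.
#1 (7,12): internal coord 7 + (12)·τ' = +2.02944; +2.02944 ∉ [-1.3, -0.3) → out
#2 (-2,7): internal coord -2 + (7)·τ' = -4.89949; -4.89949 ∉ [-1.3, -0.3) → out
#3 (-4,-7): internal coord -4 + (-7)·τ' = -1.10051; -1.10051 ∈ [-1.3, -0.3) → IN Λ
#4 (-5,-12): internal coord -5 + (-12)·τ' = -0.02944; -0.02944 ∉ [-1.3, -0.3) → out
#5 (-2,-4): internal coord -2 + (-4)·τ' = -0.34315; -0.34315 ∈ [-1.3, -0.3) → IN Λ
#6 (1,5): internal coord 1 + (5)·τ' = -1.07107; -1.07107 ∈ [-1.3, -0.3) → IN Λ
#7 (-4,-8): internal coord -4 + (-8)·τ' = -0.68629; -0.68629 ∈ [-1.3, -0.3) → IN Λ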